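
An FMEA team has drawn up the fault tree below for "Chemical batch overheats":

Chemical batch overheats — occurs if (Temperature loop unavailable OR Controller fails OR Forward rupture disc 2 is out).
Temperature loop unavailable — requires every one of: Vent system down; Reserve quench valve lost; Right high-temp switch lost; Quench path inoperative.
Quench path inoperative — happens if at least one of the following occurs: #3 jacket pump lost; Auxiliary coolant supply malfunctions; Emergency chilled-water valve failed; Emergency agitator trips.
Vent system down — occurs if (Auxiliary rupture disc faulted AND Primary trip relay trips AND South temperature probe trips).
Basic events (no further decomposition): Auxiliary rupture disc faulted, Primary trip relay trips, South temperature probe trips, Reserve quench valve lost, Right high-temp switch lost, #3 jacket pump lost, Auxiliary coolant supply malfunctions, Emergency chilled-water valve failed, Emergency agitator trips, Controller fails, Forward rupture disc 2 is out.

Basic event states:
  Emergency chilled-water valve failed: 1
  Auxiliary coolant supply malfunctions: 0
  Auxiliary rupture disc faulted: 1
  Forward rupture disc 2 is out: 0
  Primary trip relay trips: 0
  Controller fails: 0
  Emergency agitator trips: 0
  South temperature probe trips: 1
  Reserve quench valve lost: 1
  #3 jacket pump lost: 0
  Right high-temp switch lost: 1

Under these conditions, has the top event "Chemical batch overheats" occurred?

Vent system down [AND]: Auxiliary rupture disc faulted=occurs, Primary trip relay trips=not, South temperature probe trips=occurs → not all inputs occur → does not occur.
Quench path inoperative [OR]: #3 jacket pump lost=not, Auxiliary coolant supply malfunctions=not, Emergency chilled-water valve failed=occurs, Emergency agitator trips=not → at least one input occurs → occurs.
Temperature loop unavailable [AND]: Vent system down=not, Reserve quench valve lost=occurs, Right high-temp switch lost=occurs, Quench path inoperative=occurs → not all inputs occur → does not occur.
Chemical batch overheats [OR]: Temperature loop unavailable=not, Controller fails=not, Forward rupture disc 2 is out=not → no input occurs → does not occur.

No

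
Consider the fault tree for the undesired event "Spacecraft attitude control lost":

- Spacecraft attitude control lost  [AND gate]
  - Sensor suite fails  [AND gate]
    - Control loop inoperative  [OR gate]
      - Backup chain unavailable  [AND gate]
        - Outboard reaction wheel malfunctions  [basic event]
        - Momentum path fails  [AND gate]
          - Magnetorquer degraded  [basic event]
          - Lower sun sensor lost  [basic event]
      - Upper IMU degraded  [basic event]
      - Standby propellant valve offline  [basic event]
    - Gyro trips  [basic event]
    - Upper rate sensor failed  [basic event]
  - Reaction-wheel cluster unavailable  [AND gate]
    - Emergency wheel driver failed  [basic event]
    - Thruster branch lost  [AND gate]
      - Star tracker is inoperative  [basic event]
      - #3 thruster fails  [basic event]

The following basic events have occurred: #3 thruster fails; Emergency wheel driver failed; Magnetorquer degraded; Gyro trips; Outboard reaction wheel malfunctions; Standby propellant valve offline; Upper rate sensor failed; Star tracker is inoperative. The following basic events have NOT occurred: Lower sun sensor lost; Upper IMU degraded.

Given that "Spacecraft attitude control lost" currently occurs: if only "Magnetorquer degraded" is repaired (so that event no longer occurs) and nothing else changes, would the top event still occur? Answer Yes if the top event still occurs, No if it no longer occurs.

Yes

Counterfactual: set "Magnetorquer degraded" to not occurred.
Momentum path fails [AND]: Magnetorquer degraded=not, Lower sun sensor lost=not → not all inputs occur → does not occur.
Backup chain unavailable [AND]: Outboard reaction wheel malfunctions=occurs, Momentum path fails=not → not all inputs occur → does not occur.
Control loop inoperative [OR]: Backup chain unavailable=not, Upper IMU degraded=not, Standby propellant valve offline=occurs → at least one input occurs → occurs.
Sensor suite fails [AND]: Control loop inoperative=occurs, Gyro trips=occurs, Upper rate sensor failed=occurs → all inputs occur → occurs.
Thruster branch lost [AND]: Star tracker is inoperative=occurs, #3 thruster fails=occurs → all inputs occur → occurs.
Reaction-wheel cluster unavailable [AND]: Emergency wheel driver failed=occurs, Thruster branch lost=occurs → all inputs occur → occurs.
Spacecraft attitude control lost [AND]: Sensor suite fails=occurs, Reaction-wheel cluster unavailable=occurs → all inputs occur → occurs.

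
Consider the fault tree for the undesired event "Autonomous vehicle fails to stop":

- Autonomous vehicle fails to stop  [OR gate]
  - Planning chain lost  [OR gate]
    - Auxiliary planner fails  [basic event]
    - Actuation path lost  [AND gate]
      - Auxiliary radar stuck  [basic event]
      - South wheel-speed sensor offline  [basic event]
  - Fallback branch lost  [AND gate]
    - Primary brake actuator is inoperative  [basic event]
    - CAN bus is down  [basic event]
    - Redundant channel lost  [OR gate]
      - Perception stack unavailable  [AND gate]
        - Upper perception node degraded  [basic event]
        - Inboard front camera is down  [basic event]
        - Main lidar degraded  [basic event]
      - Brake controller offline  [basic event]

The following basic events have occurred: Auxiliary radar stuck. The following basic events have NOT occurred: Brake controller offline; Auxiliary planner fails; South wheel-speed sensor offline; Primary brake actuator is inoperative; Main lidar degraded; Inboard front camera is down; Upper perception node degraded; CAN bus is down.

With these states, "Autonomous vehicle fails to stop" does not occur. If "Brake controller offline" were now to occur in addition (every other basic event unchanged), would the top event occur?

No

Counterfactual: set "Brake controller offline" to occurred.
Actuation path lost [AND]: Auxiliary radar stuck=occurs, South wheel-speed sensor offline=not → not all inputs occur → does not occur.
Planning chain lost [OR]: Auxiliary planner fails=not, Actuation path lost=not → no input occurs → does not occur.
Perception stack unavailable [AND]: Upper perception node degraded=not, Inboard front camera is down=not, Main lidar degraded=not → not all inputs occur → does not occur.
Redundant channel lost [OR]: Perception stack unavailable=not, Brake controller offline=occurs → at least one input occurs → occurs.
Fallback branch lost [AND]: Primary brake actuator is inoperative=not, CAN bus is down=not, Redundant channel lost=occurs → not all inputs occur → does not occur.
Autonomous vehicle fails to stop [OR]: Planning chain lost=not, Fallback branch lost=not → no input occurs → does not occur.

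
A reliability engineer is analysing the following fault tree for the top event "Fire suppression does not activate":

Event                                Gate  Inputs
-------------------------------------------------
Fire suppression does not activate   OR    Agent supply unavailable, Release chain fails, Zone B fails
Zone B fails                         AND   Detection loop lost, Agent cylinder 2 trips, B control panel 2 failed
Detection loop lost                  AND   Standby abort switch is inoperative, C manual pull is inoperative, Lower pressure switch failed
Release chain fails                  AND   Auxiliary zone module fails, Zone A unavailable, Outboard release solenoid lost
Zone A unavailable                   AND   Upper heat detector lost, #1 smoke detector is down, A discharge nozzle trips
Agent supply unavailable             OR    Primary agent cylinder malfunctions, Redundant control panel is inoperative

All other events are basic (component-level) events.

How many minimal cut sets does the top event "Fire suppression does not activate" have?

Agent supply unavailable [OR]: union of children's cut sets → 2 cut set(s).
Zone A unavailable [AND]: one cut set from each child combined → 1 × 1 × 1 = 1 cut set(s).
Release chain fails [AND]: one cut set from each child combined → 1 × 1 × 1 = 1 cut set(s).
Detection loop lost [AND]: one cut set from each child combined → 1 × 1 × 1 = 1 cut set(s).
Zone B fails [AND]: one cut set from each child combined → 1 × 1 × 1 = 1 cut set(s).
Fire suppression does not activate [OR]: union of children's cut sets → 4 cut set(s).
Minimal cut sets: {Primary agent cylinder malfunctions}; {Redundant control panel is inoperative}; {#1 smoke detector is down, A discharge nozzle trips, Auxiliary zone module fails, Outboard release solenoid lost, Upper heat detector lost}; {Agent cylinder 2 trips, B control panel 2 failed, C manual pull is inoperative, Lower pressure switch failed, Standby abort switch is inoperative}.

4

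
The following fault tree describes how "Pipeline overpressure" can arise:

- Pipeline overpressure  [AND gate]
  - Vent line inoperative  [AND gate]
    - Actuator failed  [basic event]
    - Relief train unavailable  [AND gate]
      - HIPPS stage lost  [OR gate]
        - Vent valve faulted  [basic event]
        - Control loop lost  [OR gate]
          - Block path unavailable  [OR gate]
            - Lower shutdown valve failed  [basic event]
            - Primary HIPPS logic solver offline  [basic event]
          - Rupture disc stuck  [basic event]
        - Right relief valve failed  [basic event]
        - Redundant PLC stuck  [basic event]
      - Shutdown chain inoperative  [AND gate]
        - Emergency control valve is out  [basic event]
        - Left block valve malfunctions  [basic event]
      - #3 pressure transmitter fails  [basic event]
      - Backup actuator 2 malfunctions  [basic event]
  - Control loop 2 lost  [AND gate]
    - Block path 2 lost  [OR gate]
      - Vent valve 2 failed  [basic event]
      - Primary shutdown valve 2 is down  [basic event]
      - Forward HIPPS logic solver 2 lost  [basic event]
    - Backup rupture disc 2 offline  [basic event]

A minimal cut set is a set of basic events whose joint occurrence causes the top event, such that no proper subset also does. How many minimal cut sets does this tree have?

18

Block path unavailable [OR]: union of children's cut sets → 2 cut set(s).
Control loop lost [OR]: union of children's cut sets → 3 cut set(s).
HIPPS stage lost [OR]: union of children's cut sets → 6 cut set(s).
Shutdown chain inoperative [AND]: one cut set from each child combined → 1 × 1 = 1 cut set(s).
Relief train unavailable [AND]: one cut set from each child combined → 6 × 1 × 1 × 1 = 6 cut set(s).
Vent line inoperative [AND]: one cut set from each child combined → 1 × 6 = 6 cut set(s).
Block path 2 lost [OR]: union of children's cut sets → 3 cut set(s).
Control loop 2 lost [AND]: one cut set from each child combined → 3 × 1 = 3 cut set(s).
Pipeline overpressure [AND]: one cut set from each child combined → 6 × 3 = 18 cut set(s).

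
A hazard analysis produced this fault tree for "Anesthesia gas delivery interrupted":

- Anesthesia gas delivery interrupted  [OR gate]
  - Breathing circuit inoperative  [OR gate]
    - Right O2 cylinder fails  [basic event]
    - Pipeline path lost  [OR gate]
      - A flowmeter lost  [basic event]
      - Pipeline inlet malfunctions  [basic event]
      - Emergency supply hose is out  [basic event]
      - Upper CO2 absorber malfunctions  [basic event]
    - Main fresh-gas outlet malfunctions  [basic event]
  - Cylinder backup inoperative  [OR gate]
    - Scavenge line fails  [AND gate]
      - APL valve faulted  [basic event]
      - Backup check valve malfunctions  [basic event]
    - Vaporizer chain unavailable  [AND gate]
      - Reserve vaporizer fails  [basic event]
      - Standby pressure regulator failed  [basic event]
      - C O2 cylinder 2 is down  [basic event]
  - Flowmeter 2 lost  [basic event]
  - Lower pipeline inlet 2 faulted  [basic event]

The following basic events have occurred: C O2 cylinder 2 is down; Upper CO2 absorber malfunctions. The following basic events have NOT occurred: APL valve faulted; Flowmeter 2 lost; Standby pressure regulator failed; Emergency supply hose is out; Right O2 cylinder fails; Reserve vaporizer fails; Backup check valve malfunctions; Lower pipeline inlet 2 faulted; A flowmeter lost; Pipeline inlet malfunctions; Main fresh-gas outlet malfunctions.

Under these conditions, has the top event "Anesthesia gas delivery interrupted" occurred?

Yes

Pipeline path lost [OR]: A flowmeter lost=not, Pipeline inlet malfunctions=not, Emergency supply hose is out=not, Upper CO2 absorber malfunctions=occurs → at least one input occurs → occurs.
Breathing circuit inoperative [OR]: Right O2 cylinder fails=not, Pipeline path lost=occurs, Main fresh-gas outlet malfunctions=not → at least one input occurs → occurs.
Scavenge line fails [AND]: APL valve faulted=not, Backup check valve malfunctions=not → not all inputs occur → does not occur.
Vaporizer chain unavailable [AND]: Reserve vaporizer fails=not, Standby pressure regulator failed=not, C O2 cylinder 2 is down=occurs → not all inputs occur → does not occur.
Cylinder backup inoperative [OR]: Scavenge line fails=not, Vaporizer chain unavailable=not → no input occurs → does not occur.
Anesthesia gas delivery interrupted [OR]: Breathing circuit inoperative=occurs, Cylinder backup inoperative=not, Flowmeter 2 lost=not, Lower pipeline inlet 2 faulted=not → at least one input occurs → occurs.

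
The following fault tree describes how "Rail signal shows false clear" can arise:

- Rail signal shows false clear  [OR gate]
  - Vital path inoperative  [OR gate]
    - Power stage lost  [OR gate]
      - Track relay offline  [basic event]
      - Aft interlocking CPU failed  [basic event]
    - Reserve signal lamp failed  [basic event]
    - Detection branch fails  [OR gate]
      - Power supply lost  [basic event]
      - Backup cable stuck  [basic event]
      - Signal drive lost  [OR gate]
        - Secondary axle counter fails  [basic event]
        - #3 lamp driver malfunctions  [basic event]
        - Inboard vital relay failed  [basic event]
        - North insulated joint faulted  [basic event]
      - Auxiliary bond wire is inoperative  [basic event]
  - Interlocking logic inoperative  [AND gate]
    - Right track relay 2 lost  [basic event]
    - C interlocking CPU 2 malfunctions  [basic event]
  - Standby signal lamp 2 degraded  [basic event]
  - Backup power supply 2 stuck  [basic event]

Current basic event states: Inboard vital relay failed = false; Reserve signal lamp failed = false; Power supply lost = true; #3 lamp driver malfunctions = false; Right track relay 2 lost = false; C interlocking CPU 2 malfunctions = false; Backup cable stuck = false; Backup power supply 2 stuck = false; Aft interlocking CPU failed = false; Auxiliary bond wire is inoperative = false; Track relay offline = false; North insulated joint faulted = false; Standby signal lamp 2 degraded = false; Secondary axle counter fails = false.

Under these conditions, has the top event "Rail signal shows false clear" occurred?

Yes

Power stage lost [OR]: Track relay offline=not, Aft interlocking CPU failed=not → no input occurs → does not occur.
Signal drive lost [OR]: Secondary axle counter fails=not, #3 lamp driver malfunctions=not, Inboard vital relay failed=not, North insulated joint faulted=not → no input occurs → does not occur.
Detection branch fails [OR]: Power supply lost=occurs, Backup cable stuck=not, Signal drive lost=not, Auxiliary bond wire is inoperative=not → at least one input occurs → occurs.
Vital path inoperative [OR]: Power stage lost=not, Reserve signal lamp failed=not, Detection branch fails=occurs → at least one input occurs → occurs.
Interlocking logic inoperative [AND]: Right track relay 2 lost=not, C interlocking CPU 2 malfunctions=not → not all inputs occur → does not occur.
Rail signal shows false clear [OR]: Vital path inoperative=occurs, Interlocking logic inoperative=not, Standby signal lamp 2 degraded=not, Backup power supply 2 stuck=not → at least one input occurs → occurs.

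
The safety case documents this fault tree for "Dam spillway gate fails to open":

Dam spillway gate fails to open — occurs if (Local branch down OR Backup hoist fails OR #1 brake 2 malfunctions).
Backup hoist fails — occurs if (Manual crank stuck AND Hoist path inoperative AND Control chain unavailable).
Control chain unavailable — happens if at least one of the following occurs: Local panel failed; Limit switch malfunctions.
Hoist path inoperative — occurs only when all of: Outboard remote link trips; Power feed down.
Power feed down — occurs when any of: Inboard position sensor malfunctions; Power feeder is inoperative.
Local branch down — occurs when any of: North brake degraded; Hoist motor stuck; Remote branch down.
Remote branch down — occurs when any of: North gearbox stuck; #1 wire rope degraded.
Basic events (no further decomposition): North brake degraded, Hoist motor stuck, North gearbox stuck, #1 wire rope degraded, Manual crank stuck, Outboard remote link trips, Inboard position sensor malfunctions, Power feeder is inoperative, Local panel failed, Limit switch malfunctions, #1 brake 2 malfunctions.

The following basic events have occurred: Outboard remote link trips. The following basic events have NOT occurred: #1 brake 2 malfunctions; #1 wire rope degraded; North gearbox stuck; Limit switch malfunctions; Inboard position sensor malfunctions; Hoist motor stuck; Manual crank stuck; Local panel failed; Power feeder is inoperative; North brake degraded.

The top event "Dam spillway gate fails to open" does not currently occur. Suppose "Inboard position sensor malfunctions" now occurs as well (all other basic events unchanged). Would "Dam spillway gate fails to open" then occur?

Counterfactual: set "Inboard position sensor malfunctions" to occurred.
Remote branch down [OR]: North gearbox stuck=not, #1 wire rope degraded=not → no input occurs → does not occur.
Local branch down [OR]: North brake degraded=not, Hoist motor stuck=not, Remote branch down=not → no input occurs → does not occur.
Power feed down [OR]: Inboard position sensor malfunctions=occurs, Power feeder is inoperative=not → at least one input occurs → occurs.
Hoist path inoperative [AND]: Outboard remote link trips=occurs, Power feed down=occurs → all inputs occur → occurs.
Control chain unavailable [OR]: Local panel failed=not, Limit switch malfunctions=not → no input occurs → does not occur.
Backup hoist fails [AND]: Manual crank stuck=not, Hoist path inoperative=occurs, Control chain unavailable=not → not all inputs occur → does not occur.
Dam spillway gate fails to open [OR]: Local branch down=not, Backup hoist fails=not, #1 brake 2 malfunctions=not → no input occurs → does not occur.

No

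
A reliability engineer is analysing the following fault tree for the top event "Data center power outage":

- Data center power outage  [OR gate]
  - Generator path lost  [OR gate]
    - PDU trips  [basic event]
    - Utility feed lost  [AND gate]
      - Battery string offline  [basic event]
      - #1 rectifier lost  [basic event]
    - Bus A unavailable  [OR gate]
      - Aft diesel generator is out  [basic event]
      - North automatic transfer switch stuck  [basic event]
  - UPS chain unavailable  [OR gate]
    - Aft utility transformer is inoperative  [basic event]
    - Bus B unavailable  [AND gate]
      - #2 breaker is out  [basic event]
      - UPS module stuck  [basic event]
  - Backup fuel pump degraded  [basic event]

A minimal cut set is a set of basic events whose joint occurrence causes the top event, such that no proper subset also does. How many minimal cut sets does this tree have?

7

Utility feed lost [AND]: one cut set from each child combined → 1 × 1 = 1 cut set(s).
Bus A unavailable [OR]: union of children's cut sets → 2 cut set(s).
Generator path lost [OR]: union of children's cut sets → 4 cut set(s).
Bus B unavailable [AND]: one cut set from each child combined → 1 × 1 = 1 cut set(s).
UPS chain unavailable [OR]: union of children's cut sets → 2 cut set(s).
Data center power outage [OR]: union of children's cut sets → 7 cut set(s).
Minimal cut sets: {PDU trips}; {#1 rectifier lost, Battery string offline}; {Aft diesel generator is out}; {North automatic transfer switch stuck}; {Aft utility transformer is inoperative}; {#2 breaker is out, UPS module stuck}; {Backup fuel pump degraded}.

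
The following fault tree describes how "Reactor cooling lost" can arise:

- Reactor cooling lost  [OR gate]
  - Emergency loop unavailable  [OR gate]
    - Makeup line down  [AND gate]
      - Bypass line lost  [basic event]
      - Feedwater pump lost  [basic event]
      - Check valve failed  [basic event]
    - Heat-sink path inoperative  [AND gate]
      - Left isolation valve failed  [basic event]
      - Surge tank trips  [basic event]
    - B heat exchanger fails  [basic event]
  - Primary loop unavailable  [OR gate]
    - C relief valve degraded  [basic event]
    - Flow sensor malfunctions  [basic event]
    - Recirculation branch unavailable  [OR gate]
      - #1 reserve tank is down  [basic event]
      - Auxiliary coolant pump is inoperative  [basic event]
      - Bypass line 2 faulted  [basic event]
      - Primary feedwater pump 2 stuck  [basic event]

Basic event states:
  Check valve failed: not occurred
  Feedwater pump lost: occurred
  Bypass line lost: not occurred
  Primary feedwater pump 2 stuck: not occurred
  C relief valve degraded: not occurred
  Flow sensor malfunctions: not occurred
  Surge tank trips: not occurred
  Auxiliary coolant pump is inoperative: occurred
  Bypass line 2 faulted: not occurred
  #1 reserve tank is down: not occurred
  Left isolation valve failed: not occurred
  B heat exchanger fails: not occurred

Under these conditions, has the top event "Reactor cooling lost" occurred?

Yes

Makeup line down [AND]: Bypass line lost=not, Feedwater pump lost=occurs, Check valve failed=not → not all inputs occur → does not occur.
Heat-sink path inoperative [AND]: Left isolation valve failed=not, Surge tank trips=not → not all inputs occur → does not occur.
Emergency loop unavailable [OR]: Makeup line down=not, Heat-sink path inoperative=not, B heat exchanger fails=not → no input occurs → does not occur.
Recirculation branch unavailable [OR]: #1 reserve tank is down=not, Auxiliary coolant pump is inoperative=occurs, Bypass line 2 faulted=not, Primary feedwater pump 2 stuck=not → at least one input occurs → occurs.
Primary loop unavailable [OR]: C relief valve degraded=not, Flow sensor malfunctions=not, Recirculation branch unavailable=occurs → at least one input occurs → occurs.
Reactor cooling lost [OR]: Emergency loop unavailable=not, Primary loop unavailable=occurs → at least one input occurs → occurs.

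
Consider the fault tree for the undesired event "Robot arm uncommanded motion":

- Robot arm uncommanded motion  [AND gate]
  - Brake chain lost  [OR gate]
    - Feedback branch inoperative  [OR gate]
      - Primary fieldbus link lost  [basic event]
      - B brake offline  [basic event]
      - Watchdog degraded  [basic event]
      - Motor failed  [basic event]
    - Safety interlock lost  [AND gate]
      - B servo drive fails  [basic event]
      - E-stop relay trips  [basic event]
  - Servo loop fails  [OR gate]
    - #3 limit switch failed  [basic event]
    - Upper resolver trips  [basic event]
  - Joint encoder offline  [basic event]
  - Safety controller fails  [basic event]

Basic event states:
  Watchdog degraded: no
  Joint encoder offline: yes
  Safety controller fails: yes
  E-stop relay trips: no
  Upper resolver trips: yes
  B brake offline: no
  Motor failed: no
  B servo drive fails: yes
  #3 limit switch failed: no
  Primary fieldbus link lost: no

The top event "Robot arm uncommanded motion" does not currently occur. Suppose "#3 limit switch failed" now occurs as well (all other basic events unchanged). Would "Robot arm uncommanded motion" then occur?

Counterfactual: set "#3 limit switch failed" to occurred.
Feedback branch inoperative [OR]: Primary fieldbus link lost=not, B brake offline=not, Watchdog degraded=not, Motor failed=not → no input occurs → does not occur.
Safety interlock lost [AND]: B servo drive fails=occurs, E-stop relay trips=not → not all inputs occur → does not occur.
Brake chain lost [OR]: Feedback branch inoperative=not, Safety interlock lost=not → no input occurs → does not occur.
Servo loop fails [OR]: #3 limit switch failed=occurs, Upper resolver trips=occurs → at least one input occurs → occurs.
Robot arm uncommanded motion [AND]: Brake chain lost=not, Servo loop fails=occurs, Joint encoder offline=occurs, Safety controller fails=occurs → not all inputs occur → does not occur.

No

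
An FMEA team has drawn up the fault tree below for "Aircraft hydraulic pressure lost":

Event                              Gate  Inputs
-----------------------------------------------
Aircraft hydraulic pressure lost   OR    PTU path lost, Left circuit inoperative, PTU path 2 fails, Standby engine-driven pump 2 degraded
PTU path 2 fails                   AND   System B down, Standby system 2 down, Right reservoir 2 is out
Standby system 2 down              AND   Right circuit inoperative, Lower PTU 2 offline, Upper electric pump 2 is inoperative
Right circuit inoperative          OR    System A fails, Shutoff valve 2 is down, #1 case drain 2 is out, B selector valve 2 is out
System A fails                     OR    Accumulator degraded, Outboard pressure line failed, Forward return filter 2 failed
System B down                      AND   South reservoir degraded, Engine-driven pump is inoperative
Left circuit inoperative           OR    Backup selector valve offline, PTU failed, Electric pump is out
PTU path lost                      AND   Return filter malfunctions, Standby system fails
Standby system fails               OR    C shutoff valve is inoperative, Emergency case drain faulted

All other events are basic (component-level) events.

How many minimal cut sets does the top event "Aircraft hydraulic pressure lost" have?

12

Standby system fails [OR]: union of children's cut sets → 2 cut set(s).
PTU path lost [AND]: one cut set from each child combined → 1 × 2 = 2 cut set(s).
Left circuit inoperative [OR]: union of children's cut sets → 3 cut set(s).
System B down [AND]: one cut set from each child combined → 1 × 1 = 1 cut set(s).
System A fails [OR]: union of children's cut sets → 3 cut set(s).
Right circuit inoperative [OR]: union of children's cut sets → 6 cut set(s).
Standby system 2 down [AND]: one cut set from each child combined → 6 × 1 × 1 = 6 cut set(s).
PTU path 2 fails [AND]: one cut set from each child combined → 1 × 6 × 1 = 6 cut set(s).
Aircraft hydraulic pressure lost [OR]: union of children's cut sets → 12 cut set(s).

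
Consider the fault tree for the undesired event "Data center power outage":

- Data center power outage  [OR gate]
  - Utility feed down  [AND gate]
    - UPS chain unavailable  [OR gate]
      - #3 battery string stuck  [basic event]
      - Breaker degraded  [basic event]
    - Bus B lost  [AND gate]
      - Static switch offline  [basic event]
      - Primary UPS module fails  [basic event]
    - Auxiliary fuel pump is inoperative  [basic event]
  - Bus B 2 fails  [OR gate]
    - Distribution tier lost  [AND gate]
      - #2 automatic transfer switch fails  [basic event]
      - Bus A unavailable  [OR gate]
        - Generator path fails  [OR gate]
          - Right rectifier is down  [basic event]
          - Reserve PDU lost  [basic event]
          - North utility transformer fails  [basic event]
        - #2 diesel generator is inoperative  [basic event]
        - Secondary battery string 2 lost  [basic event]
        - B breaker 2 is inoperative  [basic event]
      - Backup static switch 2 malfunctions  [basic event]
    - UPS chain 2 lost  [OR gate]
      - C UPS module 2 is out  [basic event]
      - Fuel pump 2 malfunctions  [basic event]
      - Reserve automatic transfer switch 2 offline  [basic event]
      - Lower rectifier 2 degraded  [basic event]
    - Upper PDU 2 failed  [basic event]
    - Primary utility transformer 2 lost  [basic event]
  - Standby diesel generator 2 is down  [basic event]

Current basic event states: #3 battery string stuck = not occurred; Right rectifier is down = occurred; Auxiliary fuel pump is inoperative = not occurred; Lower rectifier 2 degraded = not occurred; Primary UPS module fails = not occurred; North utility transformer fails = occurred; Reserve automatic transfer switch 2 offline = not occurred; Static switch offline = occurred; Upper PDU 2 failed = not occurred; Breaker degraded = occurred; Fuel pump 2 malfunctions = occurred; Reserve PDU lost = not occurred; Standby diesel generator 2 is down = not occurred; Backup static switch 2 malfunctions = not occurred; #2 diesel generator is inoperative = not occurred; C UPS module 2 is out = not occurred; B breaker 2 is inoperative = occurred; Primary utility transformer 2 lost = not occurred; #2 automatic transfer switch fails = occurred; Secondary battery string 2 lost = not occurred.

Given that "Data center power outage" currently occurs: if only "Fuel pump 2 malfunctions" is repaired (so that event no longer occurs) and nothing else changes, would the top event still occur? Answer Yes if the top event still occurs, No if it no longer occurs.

Counterfactual: set "Fuel pump 2 malfunctions" to not occurred.
UPS chain unavailable [OR]: #3 battery string stuck=not, Breaker degraded=occurs → at least one input occurs → occurs.
Bus B lost [AND]: Static switch offline=occurs, Primary UPS module fails=not → not all inputs occur → does not occur.
Utility feed down [AND]: UPS chain unavailable=occurs, Bus B lost=not, Auxiliary fuel pump is inoperative=not → not all inputs occur → does not occur.
Generator path fails [OR]: Right rectifier is down=occurs, Reserve PDU lost=not, North utility transformer fails=occurs → at least one input occurs → occurs.
Bus A unavailable [OR]: Generator path fails=occurs, #2 diesel generator is inoperative=not, Secondary battery string 2 lost=not, B breaker 2 is inoperative=occurs → at least one input occurs → occurs.
Distribution tier lost [AND]: #2 automatic transfer switch fails=occurs, Bus A unavailable=occurs, Backup static switch 2 malfunctions=not → not all inputs occur → does not occur.
UPS chain 2 lost [OR]: C UPS module 2 is out=not, Fuel pump 2 malfunctions=not, Reserve automatic transfer switch 2 offline=not, Lower rectifier 2 degraded=not → no input occurs → does not occur.
Bus B 2 fails [OR]: Distribution tier lost=not, UPS chain 2 lost=not, Upper PDU 2 failed=not, Primary utility transformer 2 lost=not → no input occurs → does not occur.
Data center power outage [OR]: Utility feed down=not, Bus B 2 fails=not, Standby diesel generator 2 is down=not → no input occurs → does not occur.

No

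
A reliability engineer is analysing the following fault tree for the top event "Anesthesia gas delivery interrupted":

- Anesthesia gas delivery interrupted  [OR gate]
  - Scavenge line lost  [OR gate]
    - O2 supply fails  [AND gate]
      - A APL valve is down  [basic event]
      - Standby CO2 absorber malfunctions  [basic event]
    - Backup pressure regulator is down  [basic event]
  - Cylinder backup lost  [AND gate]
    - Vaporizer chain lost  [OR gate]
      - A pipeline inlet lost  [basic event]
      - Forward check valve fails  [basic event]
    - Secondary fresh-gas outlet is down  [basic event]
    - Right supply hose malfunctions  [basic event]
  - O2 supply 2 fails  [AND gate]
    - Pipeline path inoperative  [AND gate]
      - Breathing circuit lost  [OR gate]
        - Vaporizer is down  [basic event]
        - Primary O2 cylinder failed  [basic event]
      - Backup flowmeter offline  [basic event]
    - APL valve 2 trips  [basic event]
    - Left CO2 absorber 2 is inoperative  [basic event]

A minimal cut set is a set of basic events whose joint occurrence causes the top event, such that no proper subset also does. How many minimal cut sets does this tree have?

6

O2 supply fails [AND]: one cut set from each child combined → 1 × 1 = 1 cut set(s).
Scavenge line lost [OR]: union of children's cut sets → 2 cut set(s).
Vaporizer chain lost [OR]: union of children's cut sets → 2 cut set(s).
Cylinder backup lost [AND]: one cut set from each child combined → 2 × 1 × 1 = 2 cut set(s).
Breathing circuit lost [OR]: union of children's cut sets → 2 cut set(s).
Pipeline path inoperative [AND]: one cut set from each child combined → 2 × 1 = 2 cut set(s).
O2 supply 2 fails [AND]: one cut set from each child combined → 2 × 1 × 1 = 2 cut set(s).
Anesthesia gas delivery interrupted [OR]: union of children's cut sets → 6 cut set(s).
Minimal cut sets: {A APL valve is down, Standby CO2 absorber malfunctions}; {Backup pressure regulator is down}; {A pipeline inlet lost, Right supply hose malfunctions, Secondary fresh-gas outlet is down}; {Forward check valve fails, Right supply hose malfunctions, Secondary fresh-gas outlet is down}; {APL valve 2 trips, Backup flowmeter offline, Left CO2 absorber 2 is inoperative, Vaporizer is down}; {APL valve 2 trips, Backup flowmeter offline, Left CO2 absorber 2 is inoperative, Primary O2 cylinder failed}.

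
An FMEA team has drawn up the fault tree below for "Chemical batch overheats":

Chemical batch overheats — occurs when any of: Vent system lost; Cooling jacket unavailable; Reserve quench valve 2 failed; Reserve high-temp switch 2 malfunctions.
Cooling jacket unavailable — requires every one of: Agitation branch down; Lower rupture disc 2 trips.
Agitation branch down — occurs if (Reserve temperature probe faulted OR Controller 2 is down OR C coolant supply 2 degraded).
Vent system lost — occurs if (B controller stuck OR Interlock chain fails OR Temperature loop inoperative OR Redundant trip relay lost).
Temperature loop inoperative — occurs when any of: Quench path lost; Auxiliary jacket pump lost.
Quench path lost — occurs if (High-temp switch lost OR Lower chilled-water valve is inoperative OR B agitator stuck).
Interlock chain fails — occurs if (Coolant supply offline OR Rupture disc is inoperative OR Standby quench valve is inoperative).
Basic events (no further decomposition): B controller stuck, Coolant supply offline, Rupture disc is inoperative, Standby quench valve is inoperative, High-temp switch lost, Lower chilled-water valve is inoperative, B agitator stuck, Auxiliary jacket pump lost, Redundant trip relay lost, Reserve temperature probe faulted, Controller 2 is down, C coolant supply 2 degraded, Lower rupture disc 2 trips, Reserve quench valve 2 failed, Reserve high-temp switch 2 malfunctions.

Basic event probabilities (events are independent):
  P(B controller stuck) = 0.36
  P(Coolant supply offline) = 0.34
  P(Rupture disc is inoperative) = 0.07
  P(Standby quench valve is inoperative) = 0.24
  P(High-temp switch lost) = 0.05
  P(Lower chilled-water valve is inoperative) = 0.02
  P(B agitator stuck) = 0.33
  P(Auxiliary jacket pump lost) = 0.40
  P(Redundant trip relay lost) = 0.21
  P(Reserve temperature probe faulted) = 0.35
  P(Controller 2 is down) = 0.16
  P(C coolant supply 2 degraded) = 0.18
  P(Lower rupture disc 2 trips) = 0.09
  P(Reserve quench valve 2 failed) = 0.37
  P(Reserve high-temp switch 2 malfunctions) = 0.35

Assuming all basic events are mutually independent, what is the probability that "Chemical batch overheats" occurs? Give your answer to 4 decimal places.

0.9656

P(Interlock chain fails) [OR] = 1 − (1−0.34) × (1−0.07) × (1−0.24) = 0.533512
P(Quench path lost) [OR] = 1 − (1−0.05) × (1−0.02) × (1−0.33) = 0.376230
P(Temperature loop inoperative) [OR] = 1 − (1−0.376230) × (1−0.40) = 0.625738
P(Vent system lost) [OR] = 1 − (1−0.36) × (1−0.533512) × (1−0.625738) × (1−0.21) = 0.911728
P(Agitation branch down) [OR] = 1 − (1−0.35) × (1−0.16) × (1−0.18) = 0.552280
P(Cooling jacket unavailable) [AND] = 0.552280 × 0.09 = 0.049705
P(Chemical batch overheats) [OR] = 1 − (1−0.911728) × (1−0.049705) × (1−0.37) × (1−0.35) = 0.965649
Rounded to 4 decimal places: P(Chemical batch overheats) ≈ 0.9656.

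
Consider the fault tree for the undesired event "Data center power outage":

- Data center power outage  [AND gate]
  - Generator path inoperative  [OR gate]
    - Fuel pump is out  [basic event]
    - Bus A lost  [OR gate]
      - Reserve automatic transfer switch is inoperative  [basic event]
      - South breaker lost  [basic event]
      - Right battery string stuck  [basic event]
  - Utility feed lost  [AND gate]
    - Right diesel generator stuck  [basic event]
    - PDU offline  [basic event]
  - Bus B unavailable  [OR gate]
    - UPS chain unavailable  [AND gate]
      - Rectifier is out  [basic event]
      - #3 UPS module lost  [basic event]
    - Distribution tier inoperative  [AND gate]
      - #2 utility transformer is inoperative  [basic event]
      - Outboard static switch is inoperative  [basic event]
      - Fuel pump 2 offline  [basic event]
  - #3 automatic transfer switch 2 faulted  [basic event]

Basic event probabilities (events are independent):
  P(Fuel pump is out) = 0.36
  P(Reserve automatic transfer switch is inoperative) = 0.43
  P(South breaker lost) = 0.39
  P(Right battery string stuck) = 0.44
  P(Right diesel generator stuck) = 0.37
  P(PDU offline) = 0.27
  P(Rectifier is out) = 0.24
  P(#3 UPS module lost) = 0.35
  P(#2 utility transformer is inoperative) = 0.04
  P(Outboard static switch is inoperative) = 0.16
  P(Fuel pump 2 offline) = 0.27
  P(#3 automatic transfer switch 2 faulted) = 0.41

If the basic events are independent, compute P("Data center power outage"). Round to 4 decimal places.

P(Bus A lost) [OR] = 1 − (1−0.43) × (1−0.39) × (1−0.44) = 0.805288
P(Generator path inoperative) [OR] = 1 − (1−0.36) × (1−0.805288) = 0.875384
P(Utility feed lost) [AND] = 0.37 × 0.27 = 0.099900
P(UPS chain unavailable) [AND] = 0.24 × 0.35 = 0.084000
P(Distribution tier inoperative) [AND] = 0.04 × 0.16 × 0.27 = 0.001728
P(Bus B unavailable) [OR] = 1 − (1−0.084000) × (1−0.001728) = 0.085583
P(Data center power outage) [AND] = 0.875384 × 0.099900 × 0.085583 × 0.41 = 0.003069
Rounded to 4 decimal places: P(Data center power outage) ≈ 0.0031.

0.0031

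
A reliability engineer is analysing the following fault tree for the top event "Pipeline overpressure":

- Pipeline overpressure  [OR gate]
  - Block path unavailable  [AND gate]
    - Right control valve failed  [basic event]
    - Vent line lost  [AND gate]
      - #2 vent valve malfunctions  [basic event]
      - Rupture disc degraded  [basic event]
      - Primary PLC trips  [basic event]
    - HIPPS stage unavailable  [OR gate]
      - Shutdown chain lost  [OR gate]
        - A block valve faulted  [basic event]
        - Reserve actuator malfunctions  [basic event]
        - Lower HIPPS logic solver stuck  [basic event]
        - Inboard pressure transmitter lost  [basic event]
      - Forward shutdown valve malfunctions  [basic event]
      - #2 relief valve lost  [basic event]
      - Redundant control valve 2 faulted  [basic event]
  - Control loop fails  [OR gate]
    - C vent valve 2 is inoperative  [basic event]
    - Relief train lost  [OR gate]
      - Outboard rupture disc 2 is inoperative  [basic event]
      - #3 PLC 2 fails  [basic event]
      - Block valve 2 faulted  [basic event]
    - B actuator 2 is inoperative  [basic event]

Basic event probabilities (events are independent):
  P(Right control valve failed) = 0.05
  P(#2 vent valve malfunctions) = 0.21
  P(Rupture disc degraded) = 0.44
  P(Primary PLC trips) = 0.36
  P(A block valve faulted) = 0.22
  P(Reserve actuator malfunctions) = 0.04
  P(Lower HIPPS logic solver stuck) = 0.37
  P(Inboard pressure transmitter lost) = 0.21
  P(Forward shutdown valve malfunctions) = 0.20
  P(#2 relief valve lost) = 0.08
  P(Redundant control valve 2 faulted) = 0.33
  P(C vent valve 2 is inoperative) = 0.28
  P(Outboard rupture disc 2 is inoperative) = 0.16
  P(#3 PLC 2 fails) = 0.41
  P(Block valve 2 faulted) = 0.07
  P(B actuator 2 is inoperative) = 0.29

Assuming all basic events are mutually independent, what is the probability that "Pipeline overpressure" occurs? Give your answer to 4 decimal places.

0.7647

P(Vent line lost) [AND] = 0.21 × 0.44 × 0.36 = 0.033264
P(Shutdown chain lost) [OR] = 1 − (1−0.22) × (1−0.04) × (1−0.37) × (1−0.21) = 0.627322
P(HIPPS stage unavailable) [OR] = 1 − (1−0.627322) × (1−0.20) × (1−0.08) × (1−0.33) = 0.816225
P(Block path unavailable) [AND] = 0.05 × 0.033264 × 0.816225 = 0.001358
P(Relief train lost) [OR] = 1 − (1−0.16) × (1−0.41) × (1−0.07) = 0.539092
P(Control loop fails) [OR] = 1 − (1−0.28) × (1−0.539092) × (1−0.29) = 0.764384
P(Pipeline overpressure) [OR] = 1 − (1−0.001358) × (1−0.764384) = 0.764704
Rounded to 4 decimal places: P(Pipeline overpressure) ≈ 0.7647.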